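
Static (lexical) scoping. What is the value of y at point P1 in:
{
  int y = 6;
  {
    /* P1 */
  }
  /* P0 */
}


P1's block does not declare y; resolves to the enclosing declaration at depth 0
y = 6


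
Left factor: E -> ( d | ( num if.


Common prefix: '('
Factored: E -> ( E', E' -> d | num if


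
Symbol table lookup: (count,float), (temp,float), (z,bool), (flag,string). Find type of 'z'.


Lookup 'z' → type bool


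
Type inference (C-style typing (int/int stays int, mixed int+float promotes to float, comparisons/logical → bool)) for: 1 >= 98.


Operand types: int >= int
Rule: comparison yields bool
Result type: bool


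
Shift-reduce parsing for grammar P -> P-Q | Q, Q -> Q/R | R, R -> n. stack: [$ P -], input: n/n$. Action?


no handle ('P-' is not any RHS); shift 'n'
Action: shift


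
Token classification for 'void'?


Pattern: reserved word
Type: KEYWORD


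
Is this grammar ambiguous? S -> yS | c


right-linear, alternatives start with distinct terminals 'y' vs 'c': unique leftmost derivation
Unambiguous


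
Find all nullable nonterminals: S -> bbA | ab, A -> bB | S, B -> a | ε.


A nonterminal is nullable iff some alternative derives ε (directly, or every symbol in it is nullable)
Nullable: {B}


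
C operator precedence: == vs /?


'/' is multiplicative (level 10); '==' is equality (level 6)
Higher level binds tighter
'/' has higher precedence than '=='


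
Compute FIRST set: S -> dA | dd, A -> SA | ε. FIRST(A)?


Per alternative of A: FIRST(SA) = {d}; FIRST(ε) = {ε}
FIRST(A) = {d, ε}


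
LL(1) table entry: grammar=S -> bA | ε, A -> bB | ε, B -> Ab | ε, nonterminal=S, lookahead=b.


For [S, b]: 'b' ∈ FIRST(bA)
Entry: S -> bA


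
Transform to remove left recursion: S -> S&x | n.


Left-recursive alternatives: S&x; non-recursive: n
Introduce S': S -> nS', S' -> &xS' | ε


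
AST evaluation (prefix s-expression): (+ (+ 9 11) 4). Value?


Evaluate inner: (+ 9 11) = 20
Evaluate root: (+ 20 4) = 24
Result: 24


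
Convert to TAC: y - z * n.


Break into single-operator statements:
t1 = z * n
t2 = y - t1


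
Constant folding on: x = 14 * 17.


14 * 17 = 238 at compile time
Optimized: x = 238


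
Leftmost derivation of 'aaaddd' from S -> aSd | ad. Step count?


Derivation: S => aSd => aaSdd => aaaddd
Steps: 3


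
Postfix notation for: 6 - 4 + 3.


Left to right (same or higher precedence on left)
Postfix: 6 4 - 3 +


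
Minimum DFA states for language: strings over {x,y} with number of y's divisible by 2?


Track (count of y) mod 2: states 0..1, accept at 0
Minimal DFA: 2 states


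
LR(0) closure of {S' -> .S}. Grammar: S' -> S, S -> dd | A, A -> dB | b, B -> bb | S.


Start: S' -> .S
For each item with dot before a nonterminal B, add B -> .γ for every B-production
Closure: [S' -> .S, S -> .dd, S -> .A, A -> .dB, A -> .b]


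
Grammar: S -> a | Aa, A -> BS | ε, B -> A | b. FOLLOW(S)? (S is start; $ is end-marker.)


$ ∈ FOLLOW(S). For each A -> αBβ: add FIRST(β)\{ε} to FOLLOW(B); if β nullable, add FOLLOW(A).
FOLLOW(S) = {$, a, b}


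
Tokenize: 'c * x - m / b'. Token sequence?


Scan left to right, longest-match per lexeme
Tokens: ID(c), OP(*), ID(x), OP(-), ID(m), OP(/), ID(b)


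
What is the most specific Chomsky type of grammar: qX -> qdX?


LHS has context (more than one symbol) and |LHS| ≤ |RHS|
Classification: Type 1 (Context-Sensitive)


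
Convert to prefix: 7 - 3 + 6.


left-to-right (same/higher precedence on left): tree is (+ (- 7 3) 6)
Prefix: + - 7 3 6


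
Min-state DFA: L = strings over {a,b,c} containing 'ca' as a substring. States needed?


KMP-style automaton: 2 progress states + 1 absorbing accept = 3
Minimal DFA: 3 states


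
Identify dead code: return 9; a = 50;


statement follows a return and is unreachable
Dead: 'a = 50'


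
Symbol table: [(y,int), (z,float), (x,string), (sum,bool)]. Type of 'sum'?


Lookup 'sum' → type bool


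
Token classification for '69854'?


Pattern: digits only
Type: INTEGER_LITERAL


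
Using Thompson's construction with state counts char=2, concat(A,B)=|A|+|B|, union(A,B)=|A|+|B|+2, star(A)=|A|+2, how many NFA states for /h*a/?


Syntax tree has 2 char leaf(s), 0 union(s), 1 star(s)
chars contribute 2×2 = 4; each union adds +2; each star adds +2
Total: 4 + 0 + 2 = 6 states


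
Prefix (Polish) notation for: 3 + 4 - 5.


left-to-right (same/higher precedence on left): tree is (- (+ 3 4) 5)
Prefix: - + 3 4 5


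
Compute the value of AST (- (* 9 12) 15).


Evaluate inner: (* 9 12) = 108
Evaluate root: (- 108 15) = 93
Result: 93


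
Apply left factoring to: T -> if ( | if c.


Common prefix: 'if'
Factored: T -> if T', T' -> ( | c


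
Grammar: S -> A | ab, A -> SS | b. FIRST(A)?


Per alternative of A: FIRST(SS) = {a, b}; FIRST(b) = {b}
FIRST(A) = {a, b}


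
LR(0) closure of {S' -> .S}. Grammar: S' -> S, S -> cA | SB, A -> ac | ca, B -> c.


Start: S' -> .S
For each item with dot before a nonterminal B, add B -> .γ for every B-production
Closure: [S' -> .S, S -> .cA, S -> .SB]


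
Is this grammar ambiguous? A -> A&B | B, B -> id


precedence layered via separate nonterminal B: deterministic
Unambiguous


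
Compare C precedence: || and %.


'%' is multiplicative (level 10); '||' is logical OR (level 1)
Higher level binds tighter
'%' has higher precedence than '||'


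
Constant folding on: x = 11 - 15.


11 - 15 = -4 at compile time
Optimized: x = -4


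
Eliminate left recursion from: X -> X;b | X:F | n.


Left-recursive alternatives: X;b, X:F; non-recursive: n
Introduce X': X -> nX', X' -> ;bX' | :FX' | ε


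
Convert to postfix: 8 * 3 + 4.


Left to right (same or higher precedence on left)
Postfix: 8 3 * 4 +


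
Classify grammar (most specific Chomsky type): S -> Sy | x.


Left-linear: every RHS is a terminal or one nonterminal followed by a terminal
Classification: Type 3 (Regular)


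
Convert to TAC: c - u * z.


Break into single-operator statements:
t1 = u * z
t2 = c - t1


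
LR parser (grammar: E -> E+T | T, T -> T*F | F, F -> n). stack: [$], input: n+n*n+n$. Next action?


no handle on stack; shift 'n'
Action: shift


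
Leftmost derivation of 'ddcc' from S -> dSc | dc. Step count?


Derivation: S => dSc => ddcc
Steps: 2


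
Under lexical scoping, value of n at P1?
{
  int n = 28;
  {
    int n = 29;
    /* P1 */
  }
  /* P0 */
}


n declared in the same block as P1
n = 29


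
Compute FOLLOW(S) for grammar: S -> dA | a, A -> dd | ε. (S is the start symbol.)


$ ∈ FOLLOW(S). For each A -> αBβ: add FIRST(β)\{ε} to FOLLOW(B); if β nullable, add FOLLOW(A).
FOLLOW(S) = {$}


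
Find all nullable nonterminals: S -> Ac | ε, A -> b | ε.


A nonterminal is nullable iff some alternative derives ε (directly, or every symbol in it is nullable)
Nullable: {A, S}


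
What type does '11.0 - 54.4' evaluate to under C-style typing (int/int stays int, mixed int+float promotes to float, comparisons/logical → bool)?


Operand types: float - float
Rule: mixed int/float promotes to float; int/int stays int
Result type: float


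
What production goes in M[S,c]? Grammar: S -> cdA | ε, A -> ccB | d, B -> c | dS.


For [S, c]: 'c' ∈ FIRST(cdA)
Entry: S -> cdA


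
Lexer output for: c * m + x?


Scan left to right, longest-match per lexeme
Tokens: ID(c), OP(*), ID(m), OP(+), ID(x)


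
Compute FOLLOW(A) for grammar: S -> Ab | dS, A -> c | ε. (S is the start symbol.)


$ ∈ FOLLOW(S). For each A -> αBβ: add FIRST(β)\{ε} to FOLLOW(B); if β nullable, add FOLLOW(A).
FOLLOW(A) = {b}


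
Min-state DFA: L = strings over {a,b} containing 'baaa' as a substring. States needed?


KMP-style automaton: 4 progress states + 1 absorbing accept = 5
Minimal DFA: 5 states


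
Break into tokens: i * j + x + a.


Scan left to right, longest-match per lexeme
Tokens: ID(i), OP(*), ID(j), OP(+), ID(x), OP(+), ID(a)


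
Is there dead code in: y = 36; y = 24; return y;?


first assignment to y is overwritten before any read
Dead: 'y = 36'


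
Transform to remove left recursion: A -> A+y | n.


Left-recursive alternatives: A+y; non-recursive: n
Introduce A': A -> nA', A' -> +yA' | ε


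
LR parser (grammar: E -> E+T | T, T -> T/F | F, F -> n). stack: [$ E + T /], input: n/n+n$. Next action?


no handle; shift 'n'
Action: shift


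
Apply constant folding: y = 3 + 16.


3 + 16 = 19 at compile time
Optimized: y = 19


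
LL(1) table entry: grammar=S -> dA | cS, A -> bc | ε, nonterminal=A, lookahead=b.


For [A, b]: 'b' ∈ FIRST(bc)
Entry: A -> bc


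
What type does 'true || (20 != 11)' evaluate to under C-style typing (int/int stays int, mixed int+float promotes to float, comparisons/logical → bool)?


Operand types: bool || bool
Rule: logical operators take bool operands and yield bool
Result type: bool


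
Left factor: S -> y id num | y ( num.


Common prefix: 'y'
Factored: S -> y S', S' -> id num | ( num


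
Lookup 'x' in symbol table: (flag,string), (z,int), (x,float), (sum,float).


Lookup 'x' → type float


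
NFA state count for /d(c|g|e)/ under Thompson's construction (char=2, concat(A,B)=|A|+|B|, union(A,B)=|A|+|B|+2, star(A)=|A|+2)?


Syntax tree has 4 char leaf(s), 2 union(s), 0 star(s)
chars contribute 4×2 = 8; each union adds +2; each star adds +2
Total: 8 + 4 + 0 = 12 states


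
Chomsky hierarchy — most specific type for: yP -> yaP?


LHS has context (more than one symbol) and |LHS| ≤ |RHS|
Classification: Type 1 (Context-Sensitive)


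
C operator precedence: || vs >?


'>' is relational (level 7); '||' is logical OR (level 1)
Higher level binds tighter
'>' has higher precedence than '||'


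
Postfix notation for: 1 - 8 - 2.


Left to right (same or higher precedence on left)
Postfix: 1 8 - 2 -


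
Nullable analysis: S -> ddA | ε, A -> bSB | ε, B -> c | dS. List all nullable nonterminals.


A nonterminal is nullable iff some alternative derives ε (directly, or every symbol in it is nullable)
Nullable: {A, S}


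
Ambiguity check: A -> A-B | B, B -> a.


precedence layered via separate nonterminal B: deterministic
Unambiguous


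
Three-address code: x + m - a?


Break into single-operator statements:
t1 = x + m
t2 = t1 - a


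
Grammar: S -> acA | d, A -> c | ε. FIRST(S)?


Per alternative of S: FIRST(acA) = {a}; FIRST(d) = {d}
FIRST(S) = {a, d}


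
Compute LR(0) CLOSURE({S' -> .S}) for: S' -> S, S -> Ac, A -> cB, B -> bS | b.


Start: S' -> .S
For each item with dot before a nonterminal B, add B -> .γ for every B-production
Closure: [S' -> .S, S -> .Ac, A -> .cB]


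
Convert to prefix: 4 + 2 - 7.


left-to-right (same/higher precedence on left): tree is (- (+ 4 2) 7)
Prefix: - + 4 2 7


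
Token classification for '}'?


Pattern: delimiter/punctuation
Type: PUNCTUATION


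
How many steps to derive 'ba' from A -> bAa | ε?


Derivation: A => bAa => ba
Steps: 2


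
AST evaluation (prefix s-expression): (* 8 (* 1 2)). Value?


Evaluate inner: (* 1 2) = 2
Evaluate root: (* 8 2) = 16
Result: 16


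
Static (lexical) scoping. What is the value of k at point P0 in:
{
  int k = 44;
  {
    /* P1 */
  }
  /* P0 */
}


k declared in the same block as P0
k = 44


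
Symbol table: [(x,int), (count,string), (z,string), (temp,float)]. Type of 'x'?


Lookup 'x' → type int


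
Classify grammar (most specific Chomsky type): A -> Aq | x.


Left-linear: every RHS is a terminal or one nonterminal followed by a terminal
Classification: Type 3 (Regular)


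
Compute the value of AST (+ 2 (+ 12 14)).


Evaluate inner: (+ 12 14) = 26
Evaluate root: (+ 2 26) = 28
Result: 28


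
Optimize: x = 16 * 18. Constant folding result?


16 * 18 = 288 at compile time
Optimized: x = 288


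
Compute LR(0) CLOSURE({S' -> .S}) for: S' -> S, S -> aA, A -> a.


Start: S' -> .S
For each item with dot before a nonterminal B, add B -> .γ for every B-production
Closure: [S' -> .S, S -> .aA]


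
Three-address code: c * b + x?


Break into single-operator statements:
t1 = c * b
t2 = t1 + x


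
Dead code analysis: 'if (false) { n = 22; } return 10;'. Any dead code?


condition is constant false, so the whole block is unreachable
Dead: 'if (false) { n = 22; }'


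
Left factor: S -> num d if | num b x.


Common prefix: 'num'
Factored: S -> num S', S' -> d if | b x


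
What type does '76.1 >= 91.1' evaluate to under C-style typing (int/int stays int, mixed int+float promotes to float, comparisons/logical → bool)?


Operand types: float >= float
Rule: comparison yields bool
Result type: bool


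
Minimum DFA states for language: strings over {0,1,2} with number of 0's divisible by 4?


Track (count of 0) mod 4: states 0..3, accept at 0
Minimal DFA: 4 states


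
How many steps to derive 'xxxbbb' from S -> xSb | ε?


Derivation: S => xSb => xxSbb => xxxSbbb => xxxbbb
Steps: 4


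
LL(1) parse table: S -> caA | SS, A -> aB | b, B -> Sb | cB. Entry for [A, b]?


For [A, b]: 'b' ∈ FIRST(b)
Entry: A -> b


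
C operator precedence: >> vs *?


'*' is multiplicative (level 10); '>>' is shift (level 8)
Higher level binds tighter
'*' has higher precedence than '>>'


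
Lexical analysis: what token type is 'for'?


Pattern: reserved word
Type: KEYWORD


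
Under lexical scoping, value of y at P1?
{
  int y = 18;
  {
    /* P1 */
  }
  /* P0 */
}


P1's block does not declare y; resolves to the enclosing declaration at depth 0
y = 18


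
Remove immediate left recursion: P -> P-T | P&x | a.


Left-recursive alternatives: P-T, P&x; non-recursive: a
Introduce P': P -> aP', P' -> -TP' | &xP' | ε


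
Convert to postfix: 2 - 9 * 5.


* has higher precedence, evaluate 9*5 first
Postfix: 2 9 5 * -


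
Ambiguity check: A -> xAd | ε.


balanced x^n…d^n: each string has a unique parse
Unambiguous


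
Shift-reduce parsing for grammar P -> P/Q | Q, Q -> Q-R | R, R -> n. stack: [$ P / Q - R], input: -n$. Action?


handle 'Q-R' on top
Action: reduce (Q -> Q-R)


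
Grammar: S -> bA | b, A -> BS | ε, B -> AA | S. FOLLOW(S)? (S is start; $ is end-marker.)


$ ∈ FOLLOW(S). For each A -> αBβ: add FIRST(β)\{ε} to FOLLOW(B); if β nullable, add FOLLOW(A).
FOLLOW(S) = {$, b}


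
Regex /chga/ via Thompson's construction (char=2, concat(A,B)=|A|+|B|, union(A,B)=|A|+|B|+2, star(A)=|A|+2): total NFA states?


Syntax tree has 4 char leaf(s), 0 union(s), 0 star(s)
chars contribute 4×2 = 8; each union adds +2; each star adds +2
Total: 8 + 0 + 0 = 8 states


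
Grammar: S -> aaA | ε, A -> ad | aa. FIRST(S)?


Per alternative of S: FIRST(aaA) = {a}; FIRST(ε) = {ε}
FIRST(S) = {a, ε}


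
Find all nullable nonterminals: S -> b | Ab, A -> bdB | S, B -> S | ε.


A nonterminal is nullable iff some alternative derives ε (directly, or every symbol in it is nullable)
Nullable: {B}


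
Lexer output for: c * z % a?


Scan left to right, longest-match per lexeme
Tokens: ID(c), OP(*), ID(z), OP(%), ID(a)


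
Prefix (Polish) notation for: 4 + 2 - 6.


left-to-right (same/higher precedence on left): tree is (- (+ 4 2) 6)
Prefix: - + 4 2 6


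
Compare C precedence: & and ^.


'&' is bitwise AND (level 5); '^' is bitwise XOR (level 4)
Higher level binds tighter
'&' has higher precedence than '^'


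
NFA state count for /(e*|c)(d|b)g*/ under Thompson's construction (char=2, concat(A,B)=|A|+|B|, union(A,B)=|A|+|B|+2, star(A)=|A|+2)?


Syntax tree has 5 char leaf(s), 2 union(s), 2 star(s)
chars contribute 5×2 = 10; each union adds +2; each star adds +2
Total: 10 + 4 + 4 = 18 states


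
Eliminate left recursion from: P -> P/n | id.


Left-recursive alternatives: P/n; non-recursive: id
Introduce P': P -> idP', P' -> /nP' | ε


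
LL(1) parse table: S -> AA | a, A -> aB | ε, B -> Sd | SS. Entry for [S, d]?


For [S, d]: AA is nullable and 'd' ∈ FOLLOW(S)
Entry: S -> AA


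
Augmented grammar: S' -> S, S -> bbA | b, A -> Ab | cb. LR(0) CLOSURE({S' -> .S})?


Start: S' -> .S
For each item with dot before a nonterminal B, add B -> .γ for every B-production
Closure: [S' -> .S, S -> .bbA, S -> .b]


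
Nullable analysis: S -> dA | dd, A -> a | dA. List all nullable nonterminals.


A nonterminal is nullable iff some alternative derives ε (directly, or every symbol in it is nullable)
Nullable: {}


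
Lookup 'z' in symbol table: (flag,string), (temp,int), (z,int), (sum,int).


Lookup 'z' → type int


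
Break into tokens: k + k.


Scan left to right, longest-match per lexeme
Tokens: ID(k), OP(+), ID(k)


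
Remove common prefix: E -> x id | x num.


Common prefix: 'x'
Factored: E -> x E', E' -> id | num


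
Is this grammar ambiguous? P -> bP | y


right-linear, alternatives start with distinct terminals 'b' vs 'y': unique leftmost derivation
Unambiguous


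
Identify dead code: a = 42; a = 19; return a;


first assignment to a is overwritten before any read
Dead: 'a = 42'


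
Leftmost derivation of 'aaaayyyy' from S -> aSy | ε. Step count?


Derivation: S => aSy => aaSyy => aaaSyyy => aaaaSyyyy => aaaayyyy
Steps: 5


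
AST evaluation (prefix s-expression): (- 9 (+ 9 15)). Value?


Evaluate inner: (+ 9 15) = 24
Evaluate root: (- 9 24) = -15
Result: -15


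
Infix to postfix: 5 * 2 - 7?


Left to right (same or higher precedence on left)
Postfix: 5 2 * 7 -


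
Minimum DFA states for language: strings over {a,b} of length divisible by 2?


Track length mod 2: states 0..1, accept at 0
Minimal DFA: 2 states


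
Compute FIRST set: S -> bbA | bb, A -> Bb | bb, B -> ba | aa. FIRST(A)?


Per alternative of A: FIRST(Bb) = {a, b}; FIRST(bb) = {b}
FIRST(A) = {a, b}


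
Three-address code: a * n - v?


Break into single-operator statements:
t1 = a * n
t2 = t1 - v


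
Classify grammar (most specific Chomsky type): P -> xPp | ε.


Single nonterminal LHS, but x^n p^n is not regular
Classification: Type 2 (Context-Free)


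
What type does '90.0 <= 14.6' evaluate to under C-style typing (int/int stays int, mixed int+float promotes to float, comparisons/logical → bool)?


Operand types: float <= float
Rule: comparison yields bool
Result type: bool


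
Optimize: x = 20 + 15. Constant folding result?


20 + 15 = 35 at compile time
Optimized: x = 35


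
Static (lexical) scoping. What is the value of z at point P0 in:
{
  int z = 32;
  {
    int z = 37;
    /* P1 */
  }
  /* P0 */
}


z declared in the same block as P0
z = 32


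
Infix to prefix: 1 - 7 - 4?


left-to-right (same/higher precedence on left): tree is (- (- 1 7) 4)
Prefix: - - 1 7 4


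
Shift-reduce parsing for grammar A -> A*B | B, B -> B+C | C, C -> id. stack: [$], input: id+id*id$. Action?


no handle on stack; shift 'id'
Action: shift


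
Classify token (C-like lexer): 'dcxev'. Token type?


Pattern: letter/underscore followed by alphanumerics, not a keyword
Type: IDENTIFIER


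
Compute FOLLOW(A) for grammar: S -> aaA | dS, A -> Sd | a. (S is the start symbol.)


$ ∈ FOLLOW(S). For each A -> αBβ: add FIRST(β)\{ε} to FOLLOW(B); if β nullable, add FOLLOW(A).
FOLLOW(A) = {$, d}


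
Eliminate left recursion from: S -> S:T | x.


Left-recursive alternatives: S:T; non-recursive: x
Introduce S': S -> xS', S' -> :TS' | ε


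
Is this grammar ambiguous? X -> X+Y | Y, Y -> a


precedence layered via separate nonterminal Y: deterministic
Unambiguous


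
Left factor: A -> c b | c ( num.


Common prefix: 'c'
Factored: A -> c A', A' -> b | ( num


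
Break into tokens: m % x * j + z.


Scan left to right, longest-match per lexeme
Tokens: ID(m), OP(%), ID(x), OP(*), ID(j), OP(+), ID(z)


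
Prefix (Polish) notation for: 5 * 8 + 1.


left-to-right (same/higher precedence on left): tree is (+ (* 5 8) 1)
Prefix: + * 5 8 1


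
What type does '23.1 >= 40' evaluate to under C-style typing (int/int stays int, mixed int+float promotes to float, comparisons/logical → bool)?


Operand types: float >= int
Rule: comparison yields bool
Result type: bool


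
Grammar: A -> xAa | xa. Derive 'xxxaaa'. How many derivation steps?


Derivation: A => xAa => xxAaa => xxxaaa
Steps: 3


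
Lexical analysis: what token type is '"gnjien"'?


Pattern: double-quoted sequence
Type: STRING_LITERAL


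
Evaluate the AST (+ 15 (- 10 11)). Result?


Evaluate inner: (- 10 11) = -1
Evaluate root: (+ 15 -1) = 14
Result: 14


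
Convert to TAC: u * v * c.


Break into single-operator statements:
t1 = u * v
t2 = t1 * c


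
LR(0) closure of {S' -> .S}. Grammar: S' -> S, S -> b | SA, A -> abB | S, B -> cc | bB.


Start: S' -> .S
For each item with dot before a nonterminal B, add B -> .γ for every B-production
Closure: [S' -> .S, S -> .b, S -> .SA]


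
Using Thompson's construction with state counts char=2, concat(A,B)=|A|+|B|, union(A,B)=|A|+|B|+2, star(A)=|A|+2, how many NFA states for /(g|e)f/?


Syntax tree has 3 char leaf(s), 1 union(s), 0 star(s)
chars contribute 3×2 = 6; each union adds +2; each star adds +2
Total: 6 + 2 + 0 = 8 states


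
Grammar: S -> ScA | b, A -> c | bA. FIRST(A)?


Per alternative of A: FIRST(c) = {c}; FIRST(bA) = {b}
FIRST(A) = {b, c}


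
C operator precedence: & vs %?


'%' is multiplicative (level 10); '&' is bitwise AND (level 5)
Higher level binds tighter
'%' has higher precedence than '&'


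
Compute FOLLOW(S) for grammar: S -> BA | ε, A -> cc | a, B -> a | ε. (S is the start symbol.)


$ ∈ FOLLOW(S). For each A -> αBβ: add FIRST(β)\{ε} to FOLLOW(B); if β nullable, add FOLLOW(A).
FOLLOW(S) = {$}


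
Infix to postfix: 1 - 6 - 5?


Left to right (same or higher precedence on left)
Postfix: 1 6 - 5 -


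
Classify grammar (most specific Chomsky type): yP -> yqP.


LHS has context (more than one symbol) and |LHS| ≤ |RHS|
Classification: Type 1 (Context-Sensitive)


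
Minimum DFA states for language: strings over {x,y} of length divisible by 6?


Track length mod 6: states 0..5, accept at 0
Minimal DFA: 6 states


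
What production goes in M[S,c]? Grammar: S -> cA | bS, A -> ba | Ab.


For [S, c]: 'c' ∈ FIRST(cA)
Entry: S -> cA


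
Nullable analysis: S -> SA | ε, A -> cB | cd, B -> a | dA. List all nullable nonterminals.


A nonterminal is nullable iff some alternative derives ε (directly, or every symbol in it is nullable)
Nullable: {S}


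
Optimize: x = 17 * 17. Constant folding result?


17 * 17 = 289 at compile time
Optimized: x = 289


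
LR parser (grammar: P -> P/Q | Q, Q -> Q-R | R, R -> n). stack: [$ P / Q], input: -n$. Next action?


'-' can extend Q; shift to build Q -> Q-R
Action: shift


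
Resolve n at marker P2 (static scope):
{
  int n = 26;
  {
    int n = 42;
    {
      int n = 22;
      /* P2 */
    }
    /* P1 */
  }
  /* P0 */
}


n declared in the same block as P2
n = 22


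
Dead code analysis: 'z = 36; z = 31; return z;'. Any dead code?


first assignment to z is overwritten before any read
Dead: 'z = 36'


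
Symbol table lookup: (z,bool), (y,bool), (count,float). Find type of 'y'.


Lookup 'y' → type bool


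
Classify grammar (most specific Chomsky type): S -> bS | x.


Right-linear: every RHS is a terminal or a terminal followed by one nonterminal
Classification: Type 3 (Regular)


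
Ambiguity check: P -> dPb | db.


balanced d^n…b^n: each string has a unique parse
Unambiguous


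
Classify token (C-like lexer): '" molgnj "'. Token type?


Pattern: double-quoted sequence
Type: STRING_LITERAL


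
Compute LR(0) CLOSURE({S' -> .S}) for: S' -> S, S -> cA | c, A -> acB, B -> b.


Start: S' -> .S
For each item with dot before a nonterminal B, add B -> .γ for every B-production
Closure: [S' -> .S, S -> .cA, S -> .c]


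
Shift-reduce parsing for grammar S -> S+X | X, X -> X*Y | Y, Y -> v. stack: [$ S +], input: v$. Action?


no handle ('S+' is not any RHS); shift 'v'
Action: shift


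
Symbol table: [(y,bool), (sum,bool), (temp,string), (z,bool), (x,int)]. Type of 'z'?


Lookup 'z' → type bool


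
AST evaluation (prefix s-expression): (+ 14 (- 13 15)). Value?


Evaluate inner: (- 13 15) = -2
Evaluate root: (+ 14 -2) = 12
Result: 12


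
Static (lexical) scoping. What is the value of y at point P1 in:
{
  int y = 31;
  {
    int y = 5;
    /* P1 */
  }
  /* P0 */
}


y declared in the same block as P1
y = 5


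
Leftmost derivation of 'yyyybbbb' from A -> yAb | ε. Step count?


Derivation: A => yAb => yyAbb => yyyAbbb => yyyyAbbbb => yyyybbbb
Steps: 5


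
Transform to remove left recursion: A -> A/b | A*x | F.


Left-recursive alternatives: A/b, A*x; non-recursive: F
Introduce A': A -> FA', A' -> /bA' | *xA' | ε


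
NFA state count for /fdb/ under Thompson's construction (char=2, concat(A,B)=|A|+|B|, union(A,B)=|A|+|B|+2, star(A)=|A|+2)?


Syntax tree has 3 char leaf(s), 0 union(s), 0 star(s)
chars contribute 3×2 = 6; each union adds +2; each star adds +2
Total: 6 + 0 + 0 = 6 states


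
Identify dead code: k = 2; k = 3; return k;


first assignment to k is overwritten before any read
Dead: 'k = 2'


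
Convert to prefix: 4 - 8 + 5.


left-to-right (same/higher precedence on left): tree is (+ (- 4 8) 5)
Prefix: + - 4 8 5


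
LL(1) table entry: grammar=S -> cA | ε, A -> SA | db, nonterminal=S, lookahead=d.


For [S, d]: ε is nullable and 'd' ∈ FOLLOW(S)
Entry: S -> ε


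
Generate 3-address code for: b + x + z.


Break into single-operator statements:
t1 = b + x
t2 = t1 + z


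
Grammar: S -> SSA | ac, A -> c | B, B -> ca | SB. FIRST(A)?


Per alternative of A: FIRST(c) = {c}; FIRST(B) = {a, c}
FIRST(A) = {a, c}


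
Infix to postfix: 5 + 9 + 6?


Left to right (same or higher precedence on left)
Postfix: 5 9 + 6 +


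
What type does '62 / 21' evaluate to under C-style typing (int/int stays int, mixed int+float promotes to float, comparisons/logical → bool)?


Operand types: int / int
Rule: mixed int/float promotes to float; int/int stays int
Result type: int


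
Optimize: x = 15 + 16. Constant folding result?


15 + 16 = 31 at compile time
Optimized: x = 31


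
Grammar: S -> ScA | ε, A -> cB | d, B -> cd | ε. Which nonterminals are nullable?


A nonterminal is nullable iff some alternative derives ε (directly, or every symbol in it is nullable)
Nullable: {B, S}


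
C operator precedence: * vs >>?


'*' is multiplicative (level 10); '>>' is shift (level 8)
Higher level binds tighter
'*' has higher precedence than '>>'


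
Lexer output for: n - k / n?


Scan left to right, longest-match per lexeme
Tokens: ID(n), OP(-), ID(k), OP(/), ID(n)


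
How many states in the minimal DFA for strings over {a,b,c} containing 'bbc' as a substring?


KMP-style automaton: 3 progress states + 1 absorbing accept = 4
Minimal DFA: 4 states


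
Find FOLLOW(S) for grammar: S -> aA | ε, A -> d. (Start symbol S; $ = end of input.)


$ ∈ FOLLOW(S). For each A -> αBβ: add FIRST(β)\{ε} to FOLLOW(B); if β nullable, add FOLLOW(A).
FOLLOW(S) = {$}


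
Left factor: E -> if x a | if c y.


Common prefix: 'if'
Factored: E -> if E', E' -> x a | c y


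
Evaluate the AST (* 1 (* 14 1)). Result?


Evaluate inner: (* 14 1) = 14
Evaluate root: (* 1 14) = 14
Result: 14


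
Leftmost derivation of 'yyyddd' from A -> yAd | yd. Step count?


Derivation: A => yAd => yyAdd => yyyddd
Steps: 3


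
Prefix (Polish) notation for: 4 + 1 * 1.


'*' binds tighter: tree is (+ 4 (* 1 1))
Prefix: + 4 * 1 1


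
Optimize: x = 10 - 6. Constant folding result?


10 - 6 = 4 at compile time
Optimized: x = 4


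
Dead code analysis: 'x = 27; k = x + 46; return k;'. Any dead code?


x is read by k's definition; k is returned
No dead code


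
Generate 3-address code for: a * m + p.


Break into single-operator statements:
t1 = a * m
t2 = t1 + p


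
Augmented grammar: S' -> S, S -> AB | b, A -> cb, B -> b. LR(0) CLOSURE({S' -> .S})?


Start: S' -> .S
For each item with dot before a nonterminal B, add B -> .γ for every B-production
Closure: [S' -> .S, S -> .AB, S -> .b, A -> .cb]


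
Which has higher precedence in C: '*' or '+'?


'*' is multiplicative (level 10); '+' is additive (level 9)
Higher level binds tighter
'*' has higher precedence than '+'


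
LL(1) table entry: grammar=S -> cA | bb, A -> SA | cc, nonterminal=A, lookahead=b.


For [A, b]: 'b' ∈ FIRST(SA)
Entry: A -> SA


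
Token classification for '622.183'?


Pattern: digits with a decimal point
Type: FLOAT_LITERAL


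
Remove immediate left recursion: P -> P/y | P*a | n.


Left-recursive alternatives: P/y, P*a; non-recursive: n
Introduce P': P -> nP', P' -> /yP' | *aP' | ε


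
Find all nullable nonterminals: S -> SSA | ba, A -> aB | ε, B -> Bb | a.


A nonterminal is nullable iff some alternative derives ε (directly, or every symbol in it is nullable)
Nullable: {A}


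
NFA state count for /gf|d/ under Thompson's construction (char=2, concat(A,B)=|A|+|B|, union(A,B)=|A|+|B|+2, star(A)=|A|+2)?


Syntax tree has 3 char leaf(s), 1 union(s), 0 star(s)
chars contribute 3×2 = 6; each union adds +2; each star adds +2
Total: 6 + 2 + 0 = 8 states


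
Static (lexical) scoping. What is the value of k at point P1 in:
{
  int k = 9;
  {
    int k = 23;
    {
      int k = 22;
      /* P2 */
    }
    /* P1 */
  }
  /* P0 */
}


k declared in the same block as P1
k = 23


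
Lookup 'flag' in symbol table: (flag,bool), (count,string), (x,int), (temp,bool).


Lookup 'flag' → type bool


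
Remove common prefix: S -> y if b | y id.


Common prefix: 'y'
Factored: S -> y S', S' -> if b | id


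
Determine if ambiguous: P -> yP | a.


right-linear, alternatives start with distinct terminals 'y' vs 'a': unique leftmost derivation
Unambiguous


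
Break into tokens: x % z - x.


Scan left to right, longest-match per lexeme
Tokens: ID(x), OP(%), ID(z), OP(-), ID(x)


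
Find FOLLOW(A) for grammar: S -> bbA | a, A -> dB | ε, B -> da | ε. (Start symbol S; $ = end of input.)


$ ∈ FOLLOW(S). For each A -> αBβ: add FIRST(β)\{ε} to FOLLOW(B); if β nullable, add FOLLOW(A).
FOLLOW(A) = {$}


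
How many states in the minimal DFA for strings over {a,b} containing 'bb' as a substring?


KMP-style automaton: 2 progress states + 1 absorbing accept = 3
Minimal DFA: 3 states


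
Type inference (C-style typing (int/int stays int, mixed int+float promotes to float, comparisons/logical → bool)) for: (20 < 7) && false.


Operand types: bool && bool
Rule: logical operators take bool operands and yield bool
Result type: bool


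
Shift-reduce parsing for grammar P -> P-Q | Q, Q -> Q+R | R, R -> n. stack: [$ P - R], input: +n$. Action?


'R' (not preceded by Q+) is the handle for Q -> R
Action: reduce (Q -> R)


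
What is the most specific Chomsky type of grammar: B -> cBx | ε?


Single nonterminal LHS, but c^n x^n is not regular
Classification: Type 2 (Context-Free)


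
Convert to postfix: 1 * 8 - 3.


Left to right (same or higher precedence on left)
Postfix: 1 8 * 3 -


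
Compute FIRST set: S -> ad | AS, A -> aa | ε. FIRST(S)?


Per alternative of S: FIRST(ad) = {a}; FIRST(AS) = {a}
FIRST(S) = {a}


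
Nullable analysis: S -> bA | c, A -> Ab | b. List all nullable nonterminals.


A nonterminal is nullable iff some alternative derives ε (directly, or every symbol in it is nullable)
Nullable: {}


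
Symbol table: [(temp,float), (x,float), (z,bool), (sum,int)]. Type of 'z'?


Lookup 'z' → type bool


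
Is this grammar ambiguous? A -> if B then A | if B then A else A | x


dangling else: 'if B then if B then x else x' parses two ways
Ambiguous


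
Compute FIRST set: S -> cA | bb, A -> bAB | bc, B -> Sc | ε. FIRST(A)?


Per alternative of A: FIRST(bAB) = {b}; FIRST(bc) = {b}
FIRST(A) = {b}


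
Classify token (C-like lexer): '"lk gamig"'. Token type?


Pattern: double-quoted sequence
Type: STRING_LITERAL


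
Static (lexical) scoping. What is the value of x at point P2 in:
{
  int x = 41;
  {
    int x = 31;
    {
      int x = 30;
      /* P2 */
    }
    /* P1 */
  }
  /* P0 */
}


x declared in the same block as P2
x = 30


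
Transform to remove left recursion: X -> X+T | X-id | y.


Left-recursive alternatives: X+T, X-id; non-recursive: y
Introduce X': X -> yX', X' -> +TX' | -idX' | ε


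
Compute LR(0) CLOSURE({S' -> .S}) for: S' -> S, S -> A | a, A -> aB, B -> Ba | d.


Start: S' -> .S
For each item with dot before a nonterminal B, add B -> .γ for every B-production
Closure: [S' -> .S, S -> .A, S -> .a, A -> .aB]


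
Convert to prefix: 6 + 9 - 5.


left-to-right (same/higher precedence on left): tree is (- (+ 6 9) 5)
Prefix: - + 6 9 5


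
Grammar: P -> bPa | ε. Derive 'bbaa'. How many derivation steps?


Derivation: P => bPa => bbPaa => bbaa
Steps: 3


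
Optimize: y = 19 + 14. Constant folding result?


19 + 14 = 33 at compile time
Optimized: y = 33


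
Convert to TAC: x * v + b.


Break into single-operator statements:
t1 = x * v
t2 = t1 + b


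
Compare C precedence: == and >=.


'>=' is relational (level 7); '==' is equality (level 6)
Higher level binds tighter
'>=' has higher precedence than '=='


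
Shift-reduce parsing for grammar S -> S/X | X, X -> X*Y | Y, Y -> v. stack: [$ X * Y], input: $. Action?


handle 'X*Y' on top
Action: reduce (X -> X*Y)


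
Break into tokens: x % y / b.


Scan left to right, longest-match per lexeme
Tokens: ID(x), OP(%), ID(y), OP(/), ID(b)


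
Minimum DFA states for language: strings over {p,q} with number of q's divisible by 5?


Track (count of q) mod 5: states 0..4, accept at 0
Minimal DFA: 5 states


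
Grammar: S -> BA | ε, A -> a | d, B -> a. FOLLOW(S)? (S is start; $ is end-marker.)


$ ∈ FOLLOW(S). For each A -> αBβ: add FIRST(β)\{ε} to FOLLOW(B); if β nullable, add FOLLOW(A).
FOLLOW(S) = {$}


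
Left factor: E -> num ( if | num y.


Common prefix: 'num'
Factored: E -> num E', E' -> ( if | y


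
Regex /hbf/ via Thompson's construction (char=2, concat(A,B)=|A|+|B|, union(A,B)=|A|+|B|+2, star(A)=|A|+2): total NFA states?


Syntax tree has 3 char leaf(s), 0 union(s), 0 star(s)
chars contribute 3×2 = 6; each union adds +2; each star adds +2
Total: 6 + 0 + 0 = 6 states


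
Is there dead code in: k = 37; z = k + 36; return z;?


k is read by z's definition; z is returned
No dead code


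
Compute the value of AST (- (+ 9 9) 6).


Evaluate inner: (+ 9 9) = 18
Evaluate root: (- 18 6) = 12
Result: 12


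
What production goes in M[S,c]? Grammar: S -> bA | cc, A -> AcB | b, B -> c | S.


For [S, c]: 'c' ∈ FIRST(cc)
Entry: S -> cc


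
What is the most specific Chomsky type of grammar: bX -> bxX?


LHS has context (more than one symbol) and |LHS| ≤ |RHS|
Classification: Type 1 (Context-Sensitive)


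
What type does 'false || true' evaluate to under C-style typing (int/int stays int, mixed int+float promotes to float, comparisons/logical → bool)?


Operand types: bool || bool
Rule: logical operators take bool operands and yield bool
Result type: bool


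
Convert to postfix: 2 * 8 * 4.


Left to right (same or higher precedence on left)
Postfix: 2 8 * 4 *


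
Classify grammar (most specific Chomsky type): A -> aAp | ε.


Single nonterminal LHS, but a^n p^n is not regular
Classification: Type 2 (Context-Free)


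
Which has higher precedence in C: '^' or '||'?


'^' is bitwise XOR (level 4); '||' is logical OR (level 1)
Higher level binds tighter
'^' has higher precedence than '||'


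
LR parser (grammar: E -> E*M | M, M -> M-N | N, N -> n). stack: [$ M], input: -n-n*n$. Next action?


shift '-' to continue M -> M-N
Action: shift


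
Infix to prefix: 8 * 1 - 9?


left-to-right (same/higher precedence on left): tree is (- (* 8 1) 9)
Prefix: - * 8 1 9


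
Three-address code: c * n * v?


Break into single-operator statements:
t1 = c * n
t2 = t1 * v


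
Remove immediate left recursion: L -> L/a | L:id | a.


Left-recursive alternatives: L/a, L:id; non-recursive: a
Introduce L': L -> aL', L' -> /aL' | :idL' | ε


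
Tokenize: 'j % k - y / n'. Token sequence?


Scan left to right, longest-match per lexeme
Tokens: ID(j), OP(%), ID(k), OP(-), ID(y), OP(/), ID(n)


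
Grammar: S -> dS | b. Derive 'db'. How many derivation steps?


Derivation: S => dS => db
Steps: 2


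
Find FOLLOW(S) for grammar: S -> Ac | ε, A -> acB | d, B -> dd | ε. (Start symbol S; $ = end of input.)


$ ∈ FOLLOW(S). For each A -> αBβ: add FIRST(β)\{ε} to FOLLOW(B); if β nullable, add FOLLOW(A).
FOLLOW(S) = {$}


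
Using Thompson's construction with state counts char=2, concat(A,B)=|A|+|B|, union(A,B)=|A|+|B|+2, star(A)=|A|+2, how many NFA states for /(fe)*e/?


Syntax tree has 3 char leaf(s), 0 union(s), 1 star(s)
chars contribute 3×2 = 6; each union adds +2; each star adds +2
Total: 6 + 0 + 2 = 8 states


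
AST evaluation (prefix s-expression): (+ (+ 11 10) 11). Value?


Evaluate inner: (+ 11 10) = 21
Evaluate root: (+ 21 11) = 32
Result: 32


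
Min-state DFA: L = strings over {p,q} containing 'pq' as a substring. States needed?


KMP-style automaton: 2 progress states + 1 absorbing accept = 3
Minimal DFA: 3 states


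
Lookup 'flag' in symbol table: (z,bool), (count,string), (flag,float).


Lookup 'flag' → type float


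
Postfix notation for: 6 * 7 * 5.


Left to right (same or higher precedence on left)
Postfix: 6 7 * 5 *


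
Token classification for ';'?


Pattern: delimiter/punctuation
Type: PUNCTUATION


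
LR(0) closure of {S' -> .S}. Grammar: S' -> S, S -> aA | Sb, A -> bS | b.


Start: S' -> .S
For each item with dot before a nonterminal B, add B -> .γ for every B-production
Closure: [S' -> .S, S -> .aA, S -> .Sb]


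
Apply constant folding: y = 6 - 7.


6 - 7 = -1 at compile time
Optimized: y = -1


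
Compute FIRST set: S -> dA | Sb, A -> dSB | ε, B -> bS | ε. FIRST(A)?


Per alternative of A: FIRST(dSB) = {d}; FIRST(ε) = {ε}
FIRST(A) = {d, ε}


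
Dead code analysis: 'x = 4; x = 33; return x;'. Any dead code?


first assignment to x is overwritten before any read
Dead: 'x = 4'


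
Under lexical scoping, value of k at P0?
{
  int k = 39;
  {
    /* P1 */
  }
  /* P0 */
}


k declared in the same block as P0
k = 39


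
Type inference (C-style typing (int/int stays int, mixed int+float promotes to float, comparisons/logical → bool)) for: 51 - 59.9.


Operand types: int - float
Rule: mixed int/float promotes to float; int/int stays int
Result type: float


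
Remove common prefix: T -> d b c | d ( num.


Common prefix: 'd'
Factored: T -> d T', T' -> b c | ( num


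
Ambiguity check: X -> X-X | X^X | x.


'x-x^x' has two parse trees (no precedence encoded between - and ^)
Ambiguous
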